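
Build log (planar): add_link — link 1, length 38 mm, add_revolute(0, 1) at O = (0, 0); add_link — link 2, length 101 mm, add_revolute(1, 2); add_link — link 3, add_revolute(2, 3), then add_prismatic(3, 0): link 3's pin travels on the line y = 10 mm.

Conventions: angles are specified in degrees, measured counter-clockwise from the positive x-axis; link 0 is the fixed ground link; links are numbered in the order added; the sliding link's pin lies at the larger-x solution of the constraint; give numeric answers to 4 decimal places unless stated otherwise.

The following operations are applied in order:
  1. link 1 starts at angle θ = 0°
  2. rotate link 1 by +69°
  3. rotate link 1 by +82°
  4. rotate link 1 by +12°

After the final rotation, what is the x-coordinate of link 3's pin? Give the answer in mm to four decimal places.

geometry: r = 38 mm, L = 101 mm, e = 10 mm; θ starts at 0°
rotate link 1 by +69°: θ ← 0° +69° = 69°
rotate link 1 by +82°: θ ← 69° +82° = 151°
rotate link 1 by +12°: θ ← 151° +12° = 163°
crank pin P = (r cos θ, r sin θ) = (-36.339581, 11.110125)
h = r sin θ − e = 11.110125 − 10 = 1.110125
x = r cos θ + √(L² − h²) = -36.339581 + 100.993899 = 64.654318

64.6543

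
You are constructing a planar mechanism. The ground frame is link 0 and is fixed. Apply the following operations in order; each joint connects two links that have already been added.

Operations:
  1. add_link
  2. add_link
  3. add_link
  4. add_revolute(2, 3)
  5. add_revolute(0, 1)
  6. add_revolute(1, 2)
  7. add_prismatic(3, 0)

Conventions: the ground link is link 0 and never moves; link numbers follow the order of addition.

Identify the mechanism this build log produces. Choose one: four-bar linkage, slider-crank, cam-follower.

links: 4 (incl. ground); joints: 3 revolute, 1 prismatic, 0 higher (cam) pair, forming one closed loop
4 links, 3 revolutes + 1 prismatic in one loop → slider-crank

slider-crank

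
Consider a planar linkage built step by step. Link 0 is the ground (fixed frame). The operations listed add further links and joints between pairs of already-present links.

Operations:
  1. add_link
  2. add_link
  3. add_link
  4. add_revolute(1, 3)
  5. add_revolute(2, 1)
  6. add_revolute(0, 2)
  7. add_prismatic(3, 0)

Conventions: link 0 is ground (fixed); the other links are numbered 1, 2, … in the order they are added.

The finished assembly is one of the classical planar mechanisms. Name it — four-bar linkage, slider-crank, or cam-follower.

links: 4 (incl. ground); joints: 3 revolute, 1 prismatic, 0 higher (cam) pair, forming one closed loop
4 links, 3 revolutes + 1 prismatic in one loop → slider-crank

slider-crank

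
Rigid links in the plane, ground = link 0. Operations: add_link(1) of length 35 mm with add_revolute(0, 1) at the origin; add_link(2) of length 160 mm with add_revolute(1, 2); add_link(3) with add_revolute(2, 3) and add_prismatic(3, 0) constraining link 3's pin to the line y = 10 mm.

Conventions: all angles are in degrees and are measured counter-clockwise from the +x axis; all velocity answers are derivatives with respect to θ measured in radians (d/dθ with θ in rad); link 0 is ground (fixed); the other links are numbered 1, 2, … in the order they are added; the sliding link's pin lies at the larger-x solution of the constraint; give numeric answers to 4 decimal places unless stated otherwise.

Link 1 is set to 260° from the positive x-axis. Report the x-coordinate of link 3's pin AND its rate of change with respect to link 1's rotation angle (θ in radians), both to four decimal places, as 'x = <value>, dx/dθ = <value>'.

geometry: r = 35 mm, L = 160 mm, e = 10 mm
crank pin P = (r cos θ, r sin θ) = (-6.077686, -34.468271)
h = r sin θ − e = -34.468271 − 10 = -44.468271
x = r cos θ + √(L² − h²) = -6.077686 + 153.696366 = 147.618680
dx/dθ = −r sin θ − h·r cos θ/√(L² − h²) (θ in radians; h = -44.468271) = 32.709842

x = 147.6187, dx/dθ = 32.7098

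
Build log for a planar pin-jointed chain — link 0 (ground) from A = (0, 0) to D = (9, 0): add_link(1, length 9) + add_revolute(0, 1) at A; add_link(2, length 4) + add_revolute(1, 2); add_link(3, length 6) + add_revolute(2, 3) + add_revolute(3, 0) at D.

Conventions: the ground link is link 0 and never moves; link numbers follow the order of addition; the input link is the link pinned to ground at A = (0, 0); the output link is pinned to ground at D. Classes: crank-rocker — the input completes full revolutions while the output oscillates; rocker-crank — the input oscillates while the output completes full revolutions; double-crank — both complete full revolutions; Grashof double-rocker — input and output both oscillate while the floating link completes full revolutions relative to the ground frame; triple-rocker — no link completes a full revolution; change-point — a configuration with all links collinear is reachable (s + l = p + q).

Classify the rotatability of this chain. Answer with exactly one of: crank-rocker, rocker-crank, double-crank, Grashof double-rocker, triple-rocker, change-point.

lengths: ground=9, input=9, coupler=4, output=6
sorted: s=4 (shortest), l=9 (longest), p+q=15
s + l = 13 vs p + q = 15
s + l < p + q (Grashof) with shortest = coupler link → Grashof double-rocker

Grashof double-rocker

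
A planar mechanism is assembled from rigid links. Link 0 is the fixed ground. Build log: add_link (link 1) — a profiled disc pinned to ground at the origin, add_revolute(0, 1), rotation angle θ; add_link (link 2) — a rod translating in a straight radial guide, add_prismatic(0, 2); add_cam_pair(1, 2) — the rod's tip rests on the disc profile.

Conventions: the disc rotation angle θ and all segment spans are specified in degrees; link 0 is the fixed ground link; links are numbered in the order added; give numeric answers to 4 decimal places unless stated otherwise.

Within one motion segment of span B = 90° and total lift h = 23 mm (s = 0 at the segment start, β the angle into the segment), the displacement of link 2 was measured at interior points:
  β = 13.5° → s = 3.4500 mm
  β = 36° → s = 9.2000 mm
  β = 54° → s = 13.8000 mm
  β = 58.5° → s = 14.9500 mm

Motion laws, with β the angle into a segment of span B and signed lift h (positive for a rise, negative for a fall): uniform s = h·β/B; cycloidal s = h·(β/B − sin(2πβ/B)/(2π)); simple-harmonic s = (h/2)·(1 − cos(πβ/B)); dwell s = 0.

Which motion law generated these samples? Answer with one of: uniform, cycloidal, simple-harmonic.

candidates at β/B = r: uniform s = h·r (linear in β); cycloidal s = h·(r − sin(2πr)/(2π)); simple-harmonic s = (h/2)(1 − cos(πr))
β=13.5°: printed 3.4500 | uniform 3.4500, cycloidal 0.4885, simple-harmonic 1.2534
β=36°: printed 9.2000 | uniform 9.2000, cycloidal 7.0484, simple-harmonic 7.9463
β=54°: printed 13.8000 | uniform 13.8000, cycloidal 15.9516, simple-harmonic 15.0537
β=58.5°: printed 14.9500 | uniform 14.9500, cycloidal 17.9115, simple-harmonic 16.7209
only one law matches every sample → uniform

uniform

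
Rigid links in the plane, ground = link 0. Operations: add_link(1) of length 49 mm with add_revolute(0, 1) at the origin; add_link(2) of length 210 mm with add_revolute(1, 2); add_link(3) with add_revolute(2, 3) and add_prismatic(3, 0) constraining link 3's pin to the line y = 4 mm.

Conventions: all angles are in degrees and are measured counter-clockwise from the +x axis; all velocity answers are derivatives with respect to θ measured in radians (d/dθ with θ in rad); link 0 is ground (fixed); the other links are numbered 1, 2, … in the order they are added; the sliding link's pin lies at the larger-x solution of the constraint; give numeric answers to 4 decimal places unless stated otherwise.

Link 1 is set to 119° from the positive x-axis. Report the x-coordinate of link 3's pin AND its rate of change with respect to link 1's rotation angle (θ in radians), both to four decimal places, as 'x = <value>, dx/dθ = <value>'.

geometry: r = 49 mm, L = 210 mm, e = 4 mm
crank pin P = (r cos θ, r sin θ) = (-23.755671, 42.856366)
h = r sin θ − e = 42.856366 − 4 = 38.856366
x = r cos θ + √(L² − h²) = -23.755671 + 206.373891 = 182.618220
dx/dθ = −r sin θ − h·r cos θ/√(L² − h²) (θ in radians; h = 38.856366) = -38.383615

x = 182.6182, dx/dθ = -38.3836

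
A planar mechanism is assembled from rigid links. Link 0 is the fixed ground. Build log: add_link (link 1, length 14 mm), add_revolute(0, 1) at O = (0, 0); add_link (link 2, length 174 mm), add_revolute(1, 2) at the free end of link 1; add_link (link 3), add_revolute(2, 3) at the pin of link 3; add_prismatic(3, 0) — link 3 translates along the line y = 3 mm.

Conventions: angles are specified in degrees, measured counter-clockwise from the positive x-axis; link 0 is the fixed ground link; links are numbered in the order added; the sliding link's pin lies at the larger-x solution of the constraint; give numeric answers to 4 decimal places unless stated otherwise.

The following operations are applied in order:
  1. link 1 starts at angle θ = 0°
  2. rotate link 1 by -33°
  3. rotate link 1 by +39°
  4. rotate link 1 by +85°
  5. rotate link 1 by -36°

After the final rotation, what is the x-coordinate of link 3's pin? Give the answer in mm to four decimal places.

geometry: r = 14 mm, L = 174 mm, e = 3 mm; θ starts at 0°
rotate link 1 by -33°: θ ← 0° -33° = -33°
rotate link 1 by +39°: θ ← -33° +39° = 6°
rotate link 1 by +85°: θ ← 6° +85° = 91°
rotate link 1 by -36°: θ ← 91° -36° = 55°
crank pin P = (r cos θ, r sin θ) = (8.030070, 11.468129)
h = r sin θ − e = 11.468129 − 3 = 8.468129
x = r cos θ + √(L² − h²) = 8.030070 + 173.793817 = 181.823887

181.8239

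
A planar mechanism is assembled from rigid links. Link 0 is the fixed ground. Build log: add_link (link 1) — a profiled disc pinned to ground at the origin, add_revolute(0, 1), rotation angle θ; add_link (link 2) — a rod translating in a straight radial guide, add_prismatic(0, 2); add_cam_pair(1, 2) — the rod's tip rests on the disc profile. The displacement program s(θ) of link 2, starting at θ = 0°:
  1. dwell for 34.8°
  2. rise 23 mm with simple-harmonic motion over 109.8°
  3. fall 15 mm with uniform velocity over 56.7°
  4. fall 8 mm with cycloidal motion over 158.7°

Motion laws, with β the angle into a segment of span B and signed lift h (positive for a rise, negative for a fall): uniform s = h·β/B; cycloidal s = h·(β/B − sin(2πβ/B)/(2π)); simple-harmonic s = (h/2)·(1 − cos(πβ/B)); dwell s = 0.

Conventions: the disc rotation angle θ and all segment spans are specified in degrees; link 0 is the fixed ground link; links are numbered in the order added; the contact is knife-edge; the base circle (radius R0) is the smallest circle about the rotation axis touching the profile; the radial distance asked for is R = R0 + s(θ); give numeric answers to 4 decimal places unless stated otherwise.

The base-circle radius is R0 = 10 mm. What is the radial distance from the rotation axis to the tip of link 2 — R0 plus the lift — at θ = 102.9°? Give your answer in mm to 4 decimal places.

seg 1 [0°–34.8°] dwell: s stays 0.0000
seg 2 [34.8°–144.6°] simple-harmonic, h=23: θ=102.9° here. β=68.1, B=109.8. 23/2·(1 − cos(π·0.6202)) = 15.7408 → s = 15.7408
R = R0 + s = 10 + 15.7408 = 25.7408

25.7408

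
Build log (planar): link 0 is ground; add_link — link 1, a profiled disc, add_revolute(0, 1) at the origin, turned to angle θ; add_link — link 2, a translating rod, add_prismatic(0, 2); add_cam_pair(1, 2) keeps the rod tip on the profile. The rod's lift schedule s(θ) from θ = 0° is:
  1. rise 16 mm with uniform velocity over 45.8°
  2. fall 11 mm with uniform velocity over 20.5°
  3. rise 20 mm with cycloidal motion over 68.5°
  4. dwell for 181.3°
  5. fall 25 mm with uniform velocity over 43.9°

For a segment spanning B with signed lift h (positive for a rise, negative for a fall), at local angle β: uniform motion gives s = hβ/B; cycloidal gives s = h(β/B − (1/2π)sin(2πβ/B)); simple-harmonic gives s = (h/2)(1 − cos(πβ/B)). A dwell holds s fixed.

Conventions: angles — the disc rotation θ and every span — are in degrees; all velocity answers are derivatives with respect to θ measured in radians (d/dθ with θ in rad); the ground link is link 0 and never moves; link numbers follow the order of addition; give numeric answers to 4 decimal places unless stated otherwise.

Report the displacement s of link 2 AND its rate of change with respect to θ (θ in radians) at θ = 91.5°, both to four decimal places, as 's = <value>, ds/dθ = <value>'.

seg 1 [0°–45.8°] uniform, h=16: full span → s += 16 → s = 16.0000
seg 2 [45.8°–66.3°] uniform, h=-11: full span → s += -11 → s = 5.0000
seg 3 [66.3°–134.8°] cycloidal, h=20: θ=91.5° here. β=25.2, B=68.5. 20·(0.3679 − sin(2π·0.3679)/(2π)) = 5.0085 → s = 10.0085
velocity in seg [66.3°–134.8°] (cycloidal), θ in radians: β = 25.2° = 0.4398 rad, B = 68.5° = 1.1956 rad; ds/dθ = (h/B)(1 − cos(2πβ/B)) = (20/1.1956)(1 − cos(2π·0.3679)) = 28.017075 mm/rad

s = 10.0085, ds/dθ = 28.0171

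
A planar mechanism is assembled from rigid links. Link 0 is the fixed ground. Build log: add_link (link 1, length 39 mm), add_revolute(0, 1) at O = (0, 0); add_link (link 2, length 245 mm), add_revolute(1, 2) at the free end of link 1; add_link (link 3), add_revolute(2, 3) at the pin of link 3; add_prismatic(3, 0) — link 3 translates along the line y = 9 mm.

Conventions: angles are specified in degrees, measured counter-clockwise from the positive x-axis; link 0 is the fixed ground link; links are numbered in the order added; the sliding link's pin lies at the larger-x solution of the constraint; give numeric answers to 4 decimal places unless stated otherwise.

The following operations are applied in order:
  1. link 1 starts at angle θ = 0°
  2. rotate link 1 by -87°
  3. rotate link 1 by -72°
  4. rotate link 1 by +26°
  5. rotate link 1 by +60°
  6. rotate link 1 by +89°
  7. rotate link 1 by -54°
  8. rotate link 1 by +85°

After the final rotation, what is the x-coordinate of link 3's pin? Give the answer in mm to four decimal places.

geometry: r = 39 mm, L = 245 mm, e = 9 mm; θ starts at 0°
rotate link 1 by -87°: θ ← 0° -87° = -87°
rotate link 1 by -72°: θ ← -87° -72° = -159°
rotate link 1 by +26°: θ ← -159° +26° = -133°
rotate link 1 by +60°: θ ← -133° +60° = -73°
rotate link 1 by +89°: θ ← -73° +89° = 16°
rotate link 1 by -54°: θ ← 16° -54° = -38°
rotate link 1 by +85°: θ ← -38° +85° = 47°
crank pin P = (r cos θ, r sin θ) = (26.597936, 28.522794)
h = r sin θ − e = 28.522794 − 9 = 19.522794
x = r cos θ + √(L² − h²) = 26.597936 + 244.220926 = 270.818862

270.8189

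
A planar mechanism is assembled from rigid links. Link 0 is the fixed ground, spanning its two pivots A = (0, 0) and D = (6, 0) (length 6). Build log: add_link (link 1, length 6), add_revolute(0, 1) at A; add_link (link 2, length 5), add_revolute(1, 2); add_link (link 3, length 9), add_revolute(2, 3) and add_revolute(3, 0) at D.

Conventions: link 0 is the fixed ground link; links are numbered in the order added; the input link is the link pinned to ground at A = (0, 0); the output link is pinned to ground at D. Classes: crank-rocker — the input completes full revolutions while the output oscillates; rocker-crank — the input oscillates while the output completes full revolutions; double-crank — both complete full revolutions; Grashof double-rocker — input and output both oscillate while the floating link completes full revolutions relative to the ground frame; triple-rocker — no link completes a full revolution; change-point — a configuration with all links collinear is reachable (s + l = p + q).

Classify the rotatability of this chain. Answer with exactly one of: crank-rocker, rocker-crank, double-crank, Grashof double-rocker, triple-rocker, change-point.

lengths: ground=6, input=6, coupler=5, output=9
sorted: s=5 (shortest), l=9 (longest), p+q=12
s + l = 14 vs p + q = 12
s + l > p + q → non-Grashof → no link fully rotates → triple-rocker

triple-rocker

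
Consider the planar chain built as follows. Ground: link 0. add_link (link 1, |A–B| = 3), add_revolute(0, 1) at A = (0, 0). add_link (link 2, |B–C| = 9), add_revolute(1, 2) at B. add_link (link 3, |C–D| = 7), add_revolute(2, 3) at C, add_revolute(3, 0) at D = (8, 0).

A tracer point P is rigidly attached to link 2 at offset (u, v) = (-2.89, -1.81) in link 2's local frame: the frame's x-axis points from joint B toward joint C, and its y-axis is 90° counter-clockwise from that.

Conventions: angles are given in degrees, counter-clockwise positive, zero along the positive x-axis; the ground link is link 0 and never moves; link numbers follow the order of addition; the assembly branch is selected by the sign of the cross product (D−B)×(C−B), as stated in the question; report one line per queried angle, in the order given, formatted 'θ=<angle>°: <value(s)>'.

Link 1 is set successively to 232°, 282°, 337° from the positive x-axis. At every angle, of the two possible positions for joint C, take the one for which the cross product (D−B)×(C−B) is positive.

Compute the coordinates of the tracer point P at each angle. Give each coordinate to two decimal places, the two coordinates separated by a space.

A=(0,0), D=(8.00,0)
θ=232°: B = A + 3.00·(cos232°, sin232°) = (-1.8470, -2.3640)
θ=232°: |BD| = 10.1268
θ=232°: circle(B,9.00) ∩ circle(D,7.00): a=6.6434, h=6.0717
θ=232°:   candidates: C₊=(3.1954,5.0908) cross=61.487; C₋=(6.0302,-6.7171) cross=-61.487
θ=232°:   branch + wants cross > 0 → take C=(3.1954,5.0908) (cross=61.487)
θ=232°: ex = (C−B)/|BC| = (0.5603,0.8283); ey = (-0.8283,0.5603)
θ=232°: P = B + -2.89·ex + -1.81·ey = (-1.9669,-5.7719)
θ=282°: B = A + 3.00·(cos282°, sin282°) = (0.6237, -2.9344)
θ=282°: |BD| = 7.9385
θ=282°: circle(B,9.00) ∩ circle(D,7.00): a=5.9848, h=6.7218
θ=282°:   candidates: C₊=(3.6999,5.5235) cross=53.361; C₋=(8.6693,-6.9679) cross=-53.361
θ=282°:   branch + wants cross > 0 → take C=(3.6999,5.5235) (cross=53.361)
θ=282°: ex = (C−B)/|BC| = (0.3418,0.9398); ey = (-0.9398,0.3418)
θ=282°: P = B + -2.89·ex + -1.81·ey = (1.3369,-6.2690)
θ=337°: B = A + 3.00·(cos337°, sin337°) = (2.7615, -1.1722)
θ=337°: |BD| = 5.3680
θ=337°: circle(B,9.00) ∩ circle(D,7.00): a=5.6646, h=6.9937
θ=337°:   candidates: C₊=(6.7622,6.8897) cross=37.542; C₋=(9.8166,-6.7602) cross=-37.542
θ=337°:   branch + wants cross > 0 → take C=(6.7622,6.8897) (cross=37.542)
θ=337°: ex = (C−B)/|BC| = (0.4445,0.8958); ey = (-0.8958,0.4445)
θ=337°: P = B + -2.89·ex + -1.81·ey = (3.0982,-4.5655)

θ=232°: -1.97 -5.77
θ=282°: 1.34 -6.27
θ=337°: 3.10 -4.57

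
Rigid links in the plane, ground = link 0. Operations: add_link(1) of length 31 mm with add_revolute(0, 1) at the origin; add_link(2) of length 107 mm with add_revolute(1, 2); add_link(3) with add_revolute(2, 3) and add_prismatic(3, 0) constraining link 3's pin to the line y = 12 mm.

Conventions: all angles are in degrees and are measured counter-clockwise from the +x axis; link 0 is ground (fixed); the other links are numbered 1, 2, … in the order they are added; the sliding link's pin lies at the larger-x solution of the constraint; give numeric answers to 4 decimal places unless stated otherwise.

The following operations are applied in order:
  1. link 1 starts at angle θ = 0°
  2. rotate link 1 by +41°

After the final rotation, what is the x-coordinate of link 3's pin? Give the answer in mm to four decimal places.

geometry: r = 31 mm, L = 107 mm, e = 12 mm; θ starts at 0°
rotate link 1 by +41°: θ ← 0° +41° = 41°
crank pin P = (r cos θ, r sin θ) = (23.395997, 20.337830)
h = r sin θ − e = 20.337830 − 12 = 8.337830
x = r cos θ + √(L² − h²) = 23.395997 + 106.674648 = 130.070645

130.0706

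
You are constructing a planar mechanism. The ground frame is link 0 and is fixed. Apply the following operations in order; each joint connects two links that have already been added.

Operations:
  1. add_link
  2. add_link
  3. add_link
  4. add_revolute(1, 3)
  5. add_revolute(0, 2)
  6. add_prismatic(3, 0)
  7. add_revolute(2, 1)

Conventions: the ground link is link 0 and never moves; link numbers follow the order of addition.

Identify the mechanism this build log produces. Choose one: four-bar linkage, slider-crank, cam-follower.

links: 4 (incl. ground); joints: 3 revolute, 1 prismatic, 0 higher (cam) pair, forming one closed loop
4 links, 3 revolutes + 1 prismatic in one loop → slider-crank

slider-crank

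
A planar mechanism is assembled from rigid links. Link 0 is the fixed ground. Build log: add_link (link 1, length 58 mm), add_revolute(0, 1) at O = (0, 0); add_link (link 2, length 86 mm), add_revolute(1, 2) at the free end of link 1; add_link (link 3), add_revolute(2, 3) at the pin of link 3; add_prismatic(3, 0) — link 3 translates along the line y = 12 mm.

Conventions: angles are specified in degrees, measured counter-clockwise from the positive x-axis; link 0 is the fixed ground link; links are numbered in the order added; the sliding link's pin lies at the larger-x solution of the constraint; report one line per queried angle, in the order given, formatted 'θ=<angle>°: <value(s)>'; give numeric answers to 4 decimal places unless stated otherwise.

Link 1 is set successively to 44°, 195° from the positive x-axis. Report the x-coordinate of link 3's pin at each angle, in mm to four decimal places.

geometry: r = 58 mm, L = 86 mm, e = 12 mm
θ=44°: crank pin P = (r cos θ, r sin θ) = (41.721708, 40.290185)
θ=44°: h = r sin θ − e = 40.290185 − 12 = 28.290185
θ=44°: x = r cos θ + √(L² − h²) = 41.721708 + 81.213702 = 122.935410
θ=195°: crank pin P = (r cos θ, r sin θ) = (-56.023698, -15.011505)
θ=195°: h = r sin θ − e = -15.011505 − 12 = -27.011505
θ=195°: x = r cos θ + √(L² − h²) = -56.023698 + 81.647894 = 25.624196

θ=44°: 122.9354
θ=195°: 25.6242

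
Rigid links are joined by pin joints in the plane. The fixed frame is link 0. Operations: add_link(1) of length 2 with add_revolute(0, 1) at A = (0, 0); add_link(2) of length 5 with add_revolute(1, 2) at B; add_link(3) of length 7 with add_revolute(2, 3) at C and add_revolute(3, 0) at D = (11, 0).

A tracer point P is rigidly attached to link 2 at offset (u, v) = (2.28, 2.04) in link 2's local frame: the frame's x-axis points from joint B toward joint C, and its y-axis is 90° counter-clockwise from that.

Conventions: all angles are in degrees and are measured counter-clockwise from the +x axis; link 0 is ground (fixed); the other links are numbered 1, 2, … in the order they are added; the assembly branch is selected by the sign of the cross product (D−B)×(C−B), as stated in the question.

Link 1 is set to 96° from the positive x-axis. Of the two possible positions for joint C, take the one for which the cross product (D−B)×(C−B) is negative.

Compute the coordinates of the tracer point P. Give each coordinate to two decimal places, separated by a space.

A=(0,0), D=(11.00,0)
B = A + 2.00·(cos96°, sin96°) = (-0.2091, 1.9890)
|BD| = 11.3842
circle(B,5.00) ∩ circle(D,7.00): a=4.6380, h=1.8679
  candidates: C₊=(4.6840,3.0179) cross=21.265; C₋=(4.0312,-0.6605) cross=-21.265
  branch - wants cross < 0 → take C=(4.0312,-0.6605) (cross=-21.265)
ex = (C−B)/|BC| = (0.8481,-0.5299); ey = (0.5299,0.8481)
P = B + 2.28·ex + 2.04·ey = (2.8055,2.5109)

2.81 2.51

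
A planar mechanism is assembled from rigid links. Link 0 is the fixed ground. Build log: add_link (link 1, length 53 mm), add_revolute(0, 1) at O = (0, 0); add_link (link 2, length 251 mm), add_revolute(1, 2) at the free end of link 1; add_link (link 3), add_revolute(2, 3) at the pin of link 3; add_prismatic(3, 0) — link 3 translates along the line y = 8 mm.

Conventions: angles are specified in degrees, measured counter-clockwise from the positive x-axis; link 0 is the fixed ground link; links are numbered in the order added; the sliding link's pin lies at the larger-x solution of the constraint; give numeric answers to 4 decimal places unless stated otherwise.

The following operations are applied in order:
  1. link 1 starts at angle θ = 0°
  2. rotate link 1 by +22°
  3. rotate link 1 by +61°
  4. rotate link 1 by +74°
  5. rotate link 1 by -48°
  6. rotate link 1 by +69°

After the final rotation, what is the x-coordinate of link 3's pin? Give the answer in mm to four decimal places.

geometry: r = 53 mm, L = 251 mm, e = 8 mm; θ starts at 0°
rotate link 1 by +22°: θ ← 0° +22° = 22°
rotate link 1 by +61°: θ ← 22° +61° = 83°
rotate link 1 by +74°: θ ← 83° +74° = 157°
rotate link 1 by -48°: θ ← 157° -48° = 109°
rotate link 1 by +69°: θ ← 109° +69° = 178°
crank pin P = (r cos θ, r sin θ) = (-52.967714, 1.849673)
h = r sin θ − e = 1.849673 − 8 = -6.150327
x = r cos θ + √(L² − h²) = -52.967714 + 250.924637 = 197.956923

197.9569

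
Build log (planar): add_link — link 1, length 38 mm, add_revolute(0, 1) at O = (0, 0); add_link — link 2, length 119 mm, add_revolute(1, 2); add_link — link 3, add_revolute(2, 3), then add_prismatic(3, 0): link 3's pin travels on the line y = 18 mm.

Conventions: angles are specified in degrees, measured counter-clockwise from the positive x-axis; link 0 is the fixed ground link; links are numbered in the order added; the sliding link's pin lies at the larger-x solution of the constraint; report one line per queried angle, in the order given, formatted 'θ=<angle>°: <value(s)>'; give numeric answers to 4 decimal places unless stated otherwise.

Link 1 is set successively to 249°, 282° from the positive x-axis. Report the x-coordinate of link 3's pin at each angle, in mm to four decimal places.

geometry: r = 38 mm, L = 119 mm, e = 18 mm
θ=249°: crank pin P = (r cos θ, r sin θ) = (-13.617982, -35.476056)
θ=249°: h = r sin θ − e = -35.476056 − 18 = -53.476056
θ=249°: x = r cos θ + √(L² − h²) = -13.617982 + 106.307626 = 92.689644
θ=282°: crank pin P = (r cos θ, r sin θ) = (7.900644, -37.169609)
θ=282°: h = r sin θ − e = -37.169609 − 18 = -55.169609
θ=282°: x = r cos θ + √(L² − h²) = 7.900644 + 105.438675 = 113.339320

θ=249°: 92.6896
θ=282°: 113.3393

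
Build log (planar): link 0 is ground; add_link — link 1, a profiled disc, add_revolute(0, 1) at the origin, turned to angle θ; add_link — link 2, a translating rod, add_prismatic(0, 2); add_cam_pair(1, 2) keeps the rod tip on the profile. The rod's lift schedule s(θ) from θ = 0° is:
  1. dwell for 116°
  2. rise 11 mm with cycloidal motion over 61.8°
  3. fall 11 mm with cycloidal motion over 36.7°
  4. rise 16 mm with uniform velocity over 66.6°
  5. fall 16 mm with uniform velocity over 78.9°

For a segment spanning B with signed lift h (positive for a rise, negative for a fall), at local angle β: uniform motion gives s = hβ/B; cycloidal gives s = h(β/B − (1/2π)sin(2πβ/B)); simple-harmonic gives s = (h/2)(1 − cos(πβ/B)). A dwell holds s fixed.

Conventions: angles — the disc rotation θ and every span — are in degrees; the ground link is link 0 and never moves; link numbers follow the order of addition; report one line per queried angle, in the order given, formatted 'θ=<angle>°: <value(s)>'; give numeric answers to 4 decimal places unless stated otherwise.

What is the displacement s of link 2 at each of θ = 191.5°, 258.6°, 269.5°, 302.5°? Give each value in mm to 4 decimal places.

seg 1 [0°–116°] dwell: s stays 0.0000
seg 2 [116°–177.8°] cycloidal, h=11: full span → s += 11 → s = 11.0000
seg 3 [177.8°–214.5°] cycloidal, h=-11: θ=191.5° here. β=13.7, B=36.7. -11·(0.3733 − sin(2π·0.3733)/(2π)) = -2.8552 → s = 8.1448
seg 3 [177.8°–214.5°] cycloidal, h=-11: full span → s += -11 → s = 0.0000
seg 4 [214.5°–281.1°] uniform, h=16: θ=258.6° here. β=44.1, B=66.6. 16·44.1/66.6 = 10.5946 → s = 10.5946
seg 4 [214.5°–281.1°] uniform, h=16: θ=269.5° here. β=55, B=66.6. 16·55/66.6 = 13.2132 → s = 13.2132
seg 4 [214.5°–281.1°] uniform, h=16: full span → s += 16 → s = 16.0000
seg 5 [281.1°–360°] uniform, h=-16: θ=302.5° here. β=21.4, B=78.9. -16·21.4/78.9 = -4.3397 → s = 11.6603

θ=191.5°: 8.1448
θ=258.6°: 10.5946
θ=269.5°: 13.2132
θ=302.5°: 11.6603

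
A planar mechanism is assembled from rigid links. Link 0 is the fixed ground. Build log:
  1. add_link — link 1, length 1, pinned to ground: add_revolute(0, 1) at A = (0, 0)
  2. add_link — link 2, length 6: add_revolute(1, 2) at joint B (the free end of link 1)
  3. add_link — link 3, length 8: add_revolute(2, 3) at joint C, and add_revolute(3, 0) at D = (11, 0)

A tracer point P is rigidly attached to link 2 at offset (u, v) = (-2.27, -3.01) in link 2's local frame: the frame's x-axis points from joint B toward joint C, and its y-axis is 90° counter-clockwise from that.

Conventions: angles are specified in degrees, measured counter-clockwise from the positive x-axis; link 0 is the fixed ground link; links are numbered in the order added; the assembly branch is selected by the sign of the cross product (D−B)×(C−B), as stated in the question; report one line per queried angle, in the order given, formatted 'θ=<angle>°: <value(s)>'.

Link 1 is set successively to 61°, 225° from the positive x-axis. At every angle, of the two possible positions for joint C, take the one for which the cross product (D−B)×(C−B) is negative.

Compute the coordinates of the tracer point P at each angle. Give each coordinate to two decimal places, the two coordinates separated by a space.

A=(0,0), D=(11.00,0)
θ=61°: B = A + 1.00·(cos61°, sin61°) = (0.4848, 0.8746)
θ=61°: |BD| = 10.5515
θ=61°: circle(B,6.00) ∩ circle(D,8.00): a=3.9489, h=4.5173
θ=61°:   candidates: C₊=(4.7946,5.0490) cross=47.664; C₋=(4.0457,-3.9545) cross=-47.664
θ=61°:   branch - wants cross < 0 → take C=(4.0457,-3.9545) (cross=-47.664)
θ=61°: ex = (C−B)/|BC| = (0.5935,-0.8048); ey = (0.8048,0.5935)
θ=61°: P = B + -2.27·ex + -3.01·ey = (-3.2850,0.9152)
θ=225°: B = A + 1.00·(cos225°, sin225°) = (-0.7071, -0.7071)
θ=225°: |BD| = 11.7284
θ=225°: circle(B,6.00) ∩ circle(D,8.00): a=4.6705, h=3.7664
θ=225°:   candidates: C₊=(3.7279,3.3341) cross=44.174; C₋=(4.1820,-4.1851) cross=-44.174
θ=225°:   branch - wants cross < 0 → take C=(4.1820,-4.1851) (cross=-44.174)
θ=225°: ex = (C−B)/|BC| = (0.8149,-0.5797); ey = (0.5797,0.8149)
θ=225°: P = B + -2.27·ex + -3.01·ey = (-4.3016,-1.8440)

θ=61°: -3.28 0.92
θ=225°: -4.30 -1.84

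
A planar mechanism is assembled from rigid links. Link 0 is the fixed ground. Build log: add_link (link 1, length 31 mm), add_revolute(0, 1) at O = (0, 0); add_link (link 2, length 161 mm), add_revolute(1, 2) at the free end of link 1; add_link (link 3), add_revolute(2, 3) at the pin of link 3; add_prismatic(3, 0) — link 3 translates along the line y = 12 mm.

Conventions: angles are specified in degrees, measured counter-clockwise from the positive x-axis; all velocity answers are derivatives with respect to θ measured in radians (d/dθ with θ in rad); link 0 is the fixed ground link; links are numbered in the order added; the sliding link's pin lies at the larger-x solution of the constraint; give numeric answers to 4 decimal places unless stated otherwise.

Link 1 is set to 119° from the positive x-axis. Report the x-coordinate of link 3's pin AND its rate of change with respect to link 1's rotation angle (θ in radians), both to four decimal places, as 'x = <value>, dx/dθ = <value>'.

geometry: r = 31 mm, L = 161 mm, e = 12 mm
crank pin P = (r cos θ, r sin θ) = (-15.029098, 27.113211)
h = r sin θ − e = 27.113211 − 12 = 15.113211
x = r cos θ + √(L² − h²) = -15.029098 + 160.289085 = 145.259987
dx/dθ = −r sin θ − h·r cos θ/√(L² − h²) (θ in radians; h = 15.113211) = -25.696159

x = 145.2600, dx/dθ = -25.6962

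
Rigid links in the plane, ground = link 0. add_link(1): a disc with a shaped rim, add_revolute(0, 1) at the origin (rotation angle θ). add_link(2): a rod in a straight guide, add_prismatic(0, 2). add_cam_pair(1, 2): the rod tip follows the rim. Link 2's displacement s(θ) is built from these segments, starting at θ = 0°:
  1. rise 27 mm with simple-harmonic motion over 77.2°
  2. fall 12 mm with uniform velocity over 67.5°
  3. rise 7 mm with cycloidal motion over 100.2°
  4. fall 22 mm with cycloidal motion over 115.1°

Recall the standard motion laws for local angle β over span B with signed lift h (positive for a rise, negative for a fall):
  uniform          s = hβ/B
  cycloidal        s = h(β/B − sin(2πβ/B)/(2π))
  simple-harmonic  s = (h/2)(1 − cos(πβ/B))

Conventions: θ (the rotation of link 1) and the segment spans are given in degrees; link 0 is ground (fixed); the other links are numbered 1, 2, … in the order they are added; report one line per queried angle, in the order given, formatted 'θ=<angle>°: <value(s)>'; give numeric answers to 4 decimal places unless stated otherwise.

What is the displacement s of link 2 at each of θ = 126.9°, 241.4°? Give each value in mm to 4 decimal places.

segment 1 (0° to 77.2°, simple-harmonic, h = 27) is passed completely: s = 0.0000 + (27) = 27.0000
θ = 126.9° falls in segment 2 (77.2° to 144.7°, uniform, h = -12): β = 126.9 − 77.2 = 49.7°, B = 67.5°; Δs = -12·49.7/67.5 = -8.8356; s = 27.0000 − 8.8356 = 18.1644
segment 2 (77.2° to 144.7°, uniform, h = -12) is passed completely: s = 27.0000 + (-12) = 15.0000
θ = 241.4° falls in segment 3 (144.7° to 244.9°, cycloidal, h = 7): β = 241.4 − 144.7 = 96.7°, B = 100.2°; Δs = 7·(0.9651 − sin(2π·0.9651)/(2π)) = 6.9980; s = 15.0000 + 6.9980 = 21.9980

θ=126.9°: 18.1644
θ=241.4°: 21.9980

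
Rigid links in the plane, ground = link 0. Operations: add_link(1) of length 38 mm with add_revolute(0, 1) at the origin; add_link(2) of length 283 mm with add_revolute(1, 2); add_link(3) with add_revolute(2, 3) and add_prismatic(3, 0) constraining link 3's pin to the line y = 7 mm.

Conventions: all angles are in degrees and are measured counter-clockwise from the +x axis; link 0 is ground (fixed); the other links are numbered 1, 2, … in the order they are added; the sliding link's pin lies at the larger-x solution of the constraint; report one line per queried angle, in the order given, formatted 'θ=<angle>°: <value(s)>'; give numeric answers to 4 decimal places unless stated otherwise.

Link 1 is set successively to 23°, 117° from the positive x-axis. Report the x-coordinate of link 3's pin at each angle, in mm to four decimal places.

geometry: r = 38 mm, L = 283 mm, e = 7 mm
θ=23°: crank pin P = (r cos θ, r sin θ) = (34.979184, 14.847783)
θ=23°: h = r sin θ − e = 14.847783 − 7 = 7.847783
θ=23°: x = r cos θ + √(L² − h²) = 34.979184 + 282.891167 = 317.870351
θ=117°: crank pin P = (r cos θ, r sin θ) = (-17.251639, 33.858248)
θ=117°: h = r sin θ − e = 33.858248 − 7 = 26.858248
θ=117°: x = r cos θ + √(L² − h²) = -17.251639 + 281.722620 = 264.470981

θ=23°: 317.8704
θ=117°: 264.4710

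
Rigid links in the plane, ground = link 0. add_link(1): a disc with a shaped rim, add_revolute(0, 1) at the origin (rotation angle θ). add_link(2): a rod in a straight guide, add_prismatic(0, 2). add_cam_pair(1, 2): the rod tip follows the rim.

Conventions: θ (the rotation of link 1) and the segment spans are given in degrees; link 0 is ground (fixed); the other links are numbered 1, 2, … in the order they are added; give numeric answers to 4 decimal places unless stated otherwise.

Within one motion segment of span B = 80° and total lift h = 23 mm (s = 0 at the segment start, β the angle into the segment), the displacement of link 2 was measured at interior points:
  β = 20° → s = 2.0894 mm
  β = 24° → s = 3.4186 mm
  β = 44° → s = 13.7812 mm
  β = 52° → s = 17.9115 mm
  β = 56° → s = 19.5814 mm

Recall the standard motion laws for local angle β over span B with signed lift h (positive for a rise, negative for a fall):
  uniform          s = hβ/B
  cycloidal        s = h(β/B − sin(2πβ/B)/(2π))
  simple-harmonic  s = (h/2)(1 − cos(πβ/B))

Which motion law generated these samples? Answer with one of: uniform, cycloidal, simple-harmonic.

candidates at β/B = r: uniform s = h·r (linear in β); cycloidal s = h·(r − sin(2πr)/(2π)); simple-harmonic s = (h/2)(1 − cos(πr))
β=20°: printed 2.0894 | uniform 5.7500, cycloidal 2.0894, simple-harmonic 3.3683
β=24°: printed 3.4186 | uniform 6.9000, cycloidal 3.4186, simple-harmonic 4.7405
β=44°: printed 13.7812 | uniform 12.6500, cycloidal 13.7812, simple-harmonic 13.2990
β=52°: printed 17.9115 | uniform 14.9500, cycloidal 17.9115, simple-harmonic 16.7209
β=56°: printed 19.5814 | uniform 16.1000, cycloidal 19.5814, simple-harmonic 18.2595
only one law matches every sample → cycloidal

cycloidal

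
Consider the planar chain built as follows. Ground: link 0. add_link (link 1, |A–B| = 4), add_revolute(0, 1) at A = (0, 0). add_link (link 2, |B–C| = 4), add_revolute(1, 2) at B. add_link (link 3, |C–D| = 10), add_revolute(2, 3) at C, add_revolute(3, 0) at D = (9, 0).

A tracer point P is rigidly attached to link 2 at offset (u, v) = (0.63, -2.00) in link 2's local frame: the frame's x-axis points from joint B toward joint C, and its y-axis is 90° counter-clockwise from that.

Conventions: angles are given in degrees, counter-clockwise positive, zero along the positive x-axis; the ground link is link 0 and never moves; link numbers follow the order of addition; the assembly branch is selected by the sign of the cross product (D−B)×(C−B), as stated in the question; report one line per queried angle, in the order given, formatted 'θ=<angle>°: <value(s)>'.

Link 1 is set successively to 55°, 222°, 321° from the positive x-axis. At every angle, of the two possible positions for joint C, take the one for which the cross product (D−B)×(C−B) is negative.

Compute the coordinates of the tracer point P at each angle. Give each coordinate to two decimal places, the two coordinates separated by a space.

A=(0,0), D=(9.00,0)
θ=55°: B = A + 4.00·(cos55°, sin55°) = (2.2943, 3.2766)
θ=55°: |BD| = 7.4634
θ=55°: circle(B,4.00) ∩ circle(D,10.00): a=-1.8957, h=3.5222
θ=55°:   candidates: C₊=(2.1374,7.2735) cross=26.288; C₋=(-0.9553,0.9442) cross=-26.288
θ=55°:   branch - wants cross < 0 → take C=(-0.9553,0.9442) (cross=-26.288)
θ=55°: ex = (C−B)/|BC| = (-0.8124,-0.5831); ey = (0.5831,-0.8124)
θ=55°: P = B + 0.63·ex + -2.00·ey = (0.6163,4.5341)
θ=222°: B = A + 4.00·(cos222°, sin222°) = (-2.9726, -2.6765)
θ=222°: |BD| = 12.2681
θ=222°: circle(B,4.00) ∩ circle(D,10.00): a=2.7105, h=2.9416
θ=222°:   candidates: C₊=(-0.9691,0.7856) cross=36.088; C₋=(0.3144,-4.9559) cross=-36.088
θ=222°:   branch - wants cross < 0 → take C=(0.3144,-4.9559) (cross=-36.088)
θ=222°: ex = (C−B)/|BC| = (0.8218,-0.5698); ey = (0.5698,0.8218)
θ=222°: P = B + 0.63·ex + -2.00·ey = (-3.5946,-4.6790)
θ=321°: B = A + 4.00·(cos321°, sin321°) = (3.1086, -2.5173)
θ=321°: |BD| = 6.4067
θ=321°: circle(B,4.00) ∩ circle(D,10.00): a=-3.3523, h=2.1822
θ=321°:   candidates: C₊=(-0.8315,-1.8278) cross=13.981; C₋=(0.8833,-5.8411) cross=-13.981
θ=321°:   branch - wants cross < 0 → take C=(0.8833,-5.8411) (cross=-13.981)
θ=321°: ex = (C−B)/|BC| = (-0.5563,-0.8310); ey = (0.8310,-0.5563)
θ=321°: P = B + 0.63·ex + -2.00·ey = (1.0962,-1.9281)

θ=55°: 0.62 4.53
θ=222°: -3.59 -4.68
θ=321°: 1.10 -1.93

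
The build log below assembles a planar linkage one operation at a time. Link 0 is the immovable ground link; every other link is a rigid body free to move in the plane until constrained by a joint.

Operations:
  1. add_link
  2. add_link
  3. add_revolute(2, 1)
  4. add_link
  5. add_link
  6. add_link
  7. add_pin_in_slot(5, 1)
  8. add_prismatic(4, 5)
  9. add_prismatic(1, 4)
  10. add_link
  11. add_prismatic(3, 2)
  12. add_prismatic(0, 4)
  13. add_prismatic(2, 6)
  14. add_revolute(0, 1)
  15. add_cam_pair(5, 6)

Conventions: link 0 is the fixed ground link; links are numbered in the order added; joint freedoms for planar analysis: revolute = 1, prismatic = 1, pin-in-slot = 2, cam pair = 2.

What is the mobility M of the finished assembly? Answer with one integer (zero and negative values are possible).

link 0 = ground. State L|J1|J2 = 1|0|0
+link1  2|0|0
+link2  3|0|0
R(2,1) f=1→J1  3|1|0
+link3  4|1|0
+link4  5|1|0
+link5  6|1|0
PS(5,1) f=2→J2  6|1|1
P(4,5) f=1→J1  6|2|1
P(1,4) f=1→J1  6|3|1
+link6  7|3|1
P(3,2) f=1→J1  7|4|1
P(0,4) f=1→J1  7|5|1
P(2,6) f=1→J1  7|6|1
R(0,1) f=1→J1  7|7|1
C(5,6) f=2→J2  7|7|2
M = 3(7−1)−2·7−2 = 18−14−2 = 2

M = 2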